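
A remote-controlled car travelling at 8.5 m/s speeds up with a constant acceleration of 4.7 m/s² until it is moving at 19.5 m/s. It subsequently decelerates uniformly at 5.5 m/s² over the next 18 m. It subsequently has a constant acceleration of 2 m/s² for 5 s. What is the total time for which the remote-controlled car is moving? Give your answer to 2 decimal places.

8.43 s

Phase 1 (accelerating): v₀ = 8.50 m/s, a = 4.7 m/s².
v = v₀ + at → t = (19.5 − 8.50) / 4.7 = 2.34 s
v² = v₀² + 2aΔx → Δx = (19.5² − 8.50²)/(2·4.7) = 32.8 m

Phase 2 (decelerating): v₀ = 19.5 m/s, a = -5.5 m/s².
v² = v₀² + 2aΔx = 19.5² + 2·-5.5·18 = 182 → v = 13.5 m/s
t = (v − v₀)/a = (13.5 − 19.5)/-5.5 = 1.09 s

Phase 3 (accelerating): v₀ = 13.5 m/s, a = 2 m/s².
v = v₀ + at = 13.5 + (2)(5) = 23.5 m/s
Δx = v₀t + ½at² = 13.5·5 + 0.5·2·5² = 92.5 m
Total time = 2.34 + 1.09 + 5.00 = 8.43 s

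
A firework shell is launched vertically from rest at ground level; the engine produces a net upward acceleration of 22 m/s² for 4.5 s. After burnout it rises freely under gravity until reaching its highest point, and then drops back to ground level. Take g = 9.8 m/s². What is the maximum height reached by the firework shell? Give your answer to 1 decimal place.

Phase 1 (powered ascent): v₀ = 0 m/s, a = 22 m/s².
v = v₀ + at = 0 + (22)(4.5) = 99.0 m/s
Δx = v₀t + ½at² = 0·4.5 + 0.5·22·4.5² = 223 m

Phase 2 (coasting upward): v₀ = 99.0 m/s, a = -9.8 m/s².
v = v₀ + at → t = (0 − 99.0) / -9.8 = 10.1 s
v² = v₀² + 2aΔx → Δx = (0² − 99.0²)/(2·-9.8) = 500 m
Maximum height = 223 + 500 = 723 m

722.8 m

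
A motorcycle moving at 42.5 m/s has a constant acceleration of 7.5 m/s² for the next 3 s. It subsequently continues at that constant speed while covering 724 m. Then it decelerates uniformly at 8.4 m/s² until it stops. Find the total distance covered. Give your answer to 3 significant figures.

1140 m

Phase 1 (accelerating): v₀ = 42.5 m/s, a = 7.5 m/s².
v = v₀ + at = 42.5 + (7.5)(3) = 65.0 m/s
Δx = v₀t + ½at² = 42.5·3 + 0.5·7.5·3² = 161 m

Phase 2 (constant speed): v₀ = 65.0 m/s, a = 0 m/s².
Constant speed: t = d/v = 724/65.0 = 11.1 s

Phase 3 (decelerating): v₀ = 65.0 m/s, a = -8.4 m/s².
v = v₀ + at → t = (0 − 65.0) / -8.4 = 7.74 s
v² = v₀² + 2aΔx → Δx = (0² − 65.0²)/(2·-8.4) = 251 m
Total distance = 161 + 724 + 251 = 1140 m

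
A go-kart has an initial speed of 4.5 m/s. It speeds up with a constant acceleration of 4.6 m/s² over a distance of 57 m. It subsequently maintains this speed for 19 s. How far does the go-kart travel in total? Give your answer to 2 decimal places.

500.42 m

Phase 1 (accelerating): v₀ = 4.50 m/s, a = 4.6 m/s².
v² = v₀² + 2aΔx = 4.50² + 2·4.6·57 = 545 → v = 23.3 m/s
t = (v − v₀)/a = (23.3 − 4.50)/4.6 = 4.10 s

Phase 2 (constant speed): v₀ = 23.3 m/s, a = 0 m/s².
v = v₀ + at = 23.3 + (0)(19) = 23.3 m/s
Δx = v₀t + ½at² = 23.3·19 + 0.5·0·19² = 443 m
Total distance = 57.0 + 443 = 500 m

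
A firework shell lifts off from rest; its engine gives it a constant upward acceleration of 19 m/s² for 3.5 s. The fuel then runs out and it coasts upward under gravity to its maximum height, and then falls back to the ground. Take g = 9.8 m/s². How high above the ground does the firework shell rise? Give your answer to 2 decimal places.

342.00 m

Phase 1 (powered ascent): v₀ = 0 m/s, a = 19 m/s².
v = v₀ + at = 0 + (19)(3.5) = 66.5 m/s
Δx = v₀t + ½at² = 0·3.5 + 0.5·19·3.5² = 116 m

Phase 2 (coasting upward): v₀ = 66.5 m/s, a = -9.8 m/s².
v = v₀ + at → t = (0 − 66.5) / -9.8 = 6.79 s
v² = v₀² + 2aΔx → Δx = (0² − 66.5²)/(2·-9.8) = 226 m
Maximum height = 116 + 226 = 342 m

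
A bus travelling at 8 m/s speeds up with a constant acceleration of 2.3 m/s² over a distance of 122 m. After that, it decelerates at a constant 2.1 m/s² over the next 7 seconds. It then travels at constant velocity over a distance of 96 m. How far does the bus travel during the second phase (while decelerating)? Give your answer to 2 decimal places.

Phase 1 (accelerating): v₀ = 8.00 m/s, a = 2.3 m/s².
v² = v₀² + 2aΔx = 8.00² + 2·2.3·122 = 625 → v = 25.0 m/s
t = (v − v₀)/a = (25.0 − 8.00)/2.3 = 7.39 s

Phase 2 (decelerating): v₀ = 25.0 m/s, a = -2.1 m/s².
v = v₀ + at = 25.0 + (-2.1)(7) = 10.3 m/s
Δx = v₀t + ½at² = 25.0·7 + 0.5·-2.1·7² = 124 m
Distance in phase 2 = 124 m

123.58 m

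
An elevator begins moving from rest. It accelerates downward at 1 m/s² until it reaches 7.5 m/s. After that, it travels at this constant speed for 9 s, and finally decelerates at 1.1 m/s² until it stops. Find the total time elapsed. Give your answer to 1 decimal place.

Phase 1 (accelerating): v₀ = 0 m/s, a = 1 m/s².
v = v₀ + at → t = (7.5 − 0) / 1 = 7.50 s
v² = v₀² + 2aΔx → Δx = (7.5² − 0²)/(2·1) = 28.1 m

Phase 2 (constant speed): v₀ = 7.50 m/s, a = 0 m/s².
v = v₀ + at = 7.50 + (0)(9) = 7.50 m/s
Δx = v₀t + ½at² = 7.50·9 + 0.5·0·9² = 67.5 m

Phase 3 (decelerating): v₀ = 7.50 m/s, a = -1.1 m/s².
v = v₀ + at → t = (0 − 7.50) / -1.1 = 6.82 s
v² = v₀² + 2aΔx → Δx = (0² − 7.50²)/(2·-1.1) = 25.6 m
Total time = 7.50 + 9.00 + 6.82 = 23.3 s

23.3 s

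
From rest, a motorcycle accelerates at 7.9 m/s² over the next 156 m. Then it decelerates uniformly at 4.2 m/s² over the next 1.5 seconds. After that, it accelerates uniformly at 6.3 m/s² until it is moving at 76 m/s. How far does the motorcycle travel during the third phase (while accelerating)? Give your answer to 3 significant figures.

Phase 1 (accelerating): v₀ = 0 m/s, a = 7.9 m/s².
v² = v₀² + 2aΔx = 0² + 2·7.9·156 = 2460 → v = 49.6 m/s
t = (v − v₀)/a = (49.6 − 0)/7.9 = 6.28 s

Phase 2 (decelerating): v₀ = 49.6 m/s, a = -4.2 m/s².
v = v₀ + at = 49.6 + (-4.2)(1.5) = 43.3 m/s
Δx = v₀t + ½at² = 49.6·1.5 + 0.5·-4.2·1.5² = 69.7 m

Phase 3 (accelerating): v₀ = 43.3 m/s, a = 6.3 m/s².
v = v₀ + at → t = (76 − 43.3) / 6.3 = 5.18 s
v² = v₀² + 2aΔx → Δx = (76² − 43.3²)/(2·6.3) = 309 m
Distance in phase 3 = 309 m

309 m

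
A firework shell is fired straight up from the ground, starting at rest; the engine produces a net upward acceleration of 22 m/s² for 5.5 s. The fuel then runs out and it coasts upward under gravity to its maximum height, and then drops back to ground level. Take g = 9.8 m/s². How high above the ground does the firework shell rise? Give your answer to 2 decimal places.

Phase 1 (powered ascent): v₀ = 0 m/s, a = 22 m/s².
v = v₀ + at = 0 + (22)(5.5) = 121 m/s
Δx = v₀t + ½at² = 0·5.5 + 0.5·22·5.5² = 333 m

Phase 2 (coasting upward): v₀ = 121 m/s, a = -9.8 m/s².
v = v₀ + at → t = (0 − 121) / -9.8 = 12.3 s
v² = v₀² + 2aΔx → Δx = (0² − 121²)/(2·-9.8) = 747 m
Maximum height = 333 + 747 = 1080 m

1079.74 m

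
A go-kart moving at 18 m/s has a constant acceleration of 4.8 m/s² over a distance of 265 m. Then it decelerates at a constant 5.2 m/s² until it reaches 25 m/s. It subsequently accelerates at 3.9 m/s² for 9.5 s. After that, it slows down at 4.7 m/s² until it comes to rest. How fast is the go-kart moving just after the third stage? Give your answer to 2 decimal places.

62.05 m/s

Phase 1 (accelerating): v₀ = 18.0 m/s, a = 4.8 m/s².
v² = v₀² + 2aΔx = 18.0² + 2·4.8·265 = 2870 → v = 53.6 m/s
t = (v − v₀)/a = (53.6 − 18.0)/4.8 = 7.41 s

Phase 2 (decelerating): v₀ = 53.6 m/s, a = -5.2 m/s².
v = v₀ + at → t = (25 − 53.6) / -5.2 = 5.49 s
v² = v₀² + 2aΔx → Δx = (25² − 53.6²)/(2·-5.2) = 216 m

Phase 3 (accelerating): v₀ = 25.0 m/s, a = 3.9 m/s².
v = v₀ + at = 25.0 + (3.9)(9.5) = 62.0 m/s
Δx = v₀t + ½at² = 25.0·9.5 + 0.5·3.9·9.5² = 413 m
Speed at end of phase 3 = 62.0 m/s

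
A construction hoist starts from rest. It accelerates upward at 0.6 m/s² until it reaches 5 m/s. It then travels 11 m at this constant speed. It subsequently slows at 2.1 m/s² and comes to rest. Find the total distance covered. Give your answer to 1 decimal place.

Phase 1 (accelerating): v₀ = 0 m/s, a = 0.6 m/s².
v = v₀ + at → t = (5 − 0) / 0.6 = 8.33 s
v² = v₀² + 2aΔx → Δx = (5² − 0²)/(2·0.6) = 20.8 m

Phase 2 (constant speed): v₀ = 5.00 m/s, a = 0 m/s².
Constant speed: t = d/v = 11/5.00 = 2.20 s

Phase 3 (decelerating): v₀ = 5.00 m/s, a = -2.1 m/s².
v = v₀ + at → t = (0 − 5.00) / -2.1 = 2.38 s
v² = v₀² + 2aΔx → Δx = (0² − 5.00²)/(2·-2.1) = 5.95 m
Total distance = 20.8 + 11.0 + 5.95 = 37.8 m

37.8 m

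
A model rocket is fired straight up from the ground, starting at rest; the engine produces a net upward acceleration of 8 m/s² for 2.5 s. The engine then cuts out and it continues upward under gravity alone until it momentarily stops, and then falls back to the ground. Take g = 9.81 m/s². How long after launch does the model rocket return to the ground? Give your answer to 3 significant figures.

Phase 1 (powered ascent): v₀ = 0 m/s, a = 8 m/s².
v = v₀ + at = 0 + (8)(2.5) = 20.0 m/s
Δx = v₀t + ½at² = 0·2.5 + 0.5·8·2.5² = 25.0 m

Phase 2 (coasting upward): v₀ = 20.0 m/s, a = -9.81 m/s².
v = v₀ + at → t = (0 − 20.0) / -9.81 = 2.04 s
v² = v₀² + 2aΔx → Δx = (0² − 20.0²)/(2·-9.81) = 20.4 m

Phase 3 (free fall): v₀ = 0 m/s, a = -9.81 m/s².
Falls 45.4 m from rest: t = √(2·45.4/9.81) = 3.04 s; v = g·t = 29.8 m/s.
Total time = 2.50 + 2.04 + 3.04 = 7.58 s

7.58 s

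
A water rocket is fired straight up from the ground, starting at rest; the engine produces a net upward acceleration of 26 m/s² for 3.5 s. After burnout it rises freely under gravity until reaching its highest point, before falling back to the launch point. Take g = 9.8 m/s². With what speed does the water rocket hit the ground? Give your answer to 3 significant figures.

Phase 1 (powered ascent): v₀ = 0 m/s, a = 26 m/s².
v = v₀ + at = 0 + (26)(3.5) = 91.0 m/s
Δx = v₀t + ½at² = 0·3.5 + 0.5·26·3.5² = 159 m

Phase 2 (coasting upward): v₀ = 91.0 m/s, a = -9.8 m/s².
v = v₀ + at → t = (0 − 91.0) / -9.8 = 9.29 s
v² = v₀² + 2aΔx → Δx = (0² − 91.0²)/(2·-9.8) = 422 m

Phase 3 (free fall): v₀ = 0 m/s, a = -9.8 m/s².
Falls 582 m from rest: t = √(2·582/9.8) = 10.9 s; v = g·t = 107 m/s.
Impact speed = 107 m/s

107 m/s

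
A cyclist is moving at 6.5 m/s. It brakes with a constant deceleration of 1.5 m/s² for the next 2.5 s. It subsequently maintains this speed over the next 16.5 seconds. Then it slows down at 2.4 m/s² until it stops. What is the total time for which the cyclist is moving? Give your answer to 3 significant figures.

20.1 s

Phase 1 (decelerating): v₀ = 6.50 m/s, a = -1.5 m/s².
v = v₀ + at = 6.50 + (-1.5)(2.5) = 2.75 m/s
Δx = v₀t + ½at² = 6.50·2.5 + 0.5·-1.5·2.5² = 11.6 m

Phase 2 (constant speed): v₀ = 2.75 m/s, a = 0 m/s².
v = v₀ + at = 2.75 + (0)(16.5) = 2.75 m/s
Δx = v₀t + ½at² = 2.75·16.5 + 0.5·0·16.5² = 45.4 m

Phase 3 (decelerating): v₀ = 2.75 m/s, a = -2.4 m/s².
v = v₀ + at → t = (0 − 2.75) / -2.4 = 1.15 s
v² = v₀² + 2aΔx → Δx = (0² − 2.75²)/(2·-2.4) = 1.58 m
Total time = 2.50 + 16.5 + 1.15 = 20.1 s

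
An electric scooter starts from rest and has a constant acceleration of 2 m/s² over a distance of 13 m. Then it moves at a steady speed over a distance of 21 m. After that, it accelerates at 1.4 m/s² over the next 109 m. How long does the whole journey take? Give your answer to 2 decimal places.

Phase 1 (accelerating): v₀ = 0 m/s, a = 2 m/s².
v² = v₀² + 2aΔx = 0² + 2·2·13 = 52.0 → v = 7.21 m/s
t = (v − v₀)/a = (7.21 − 0)/2 = 3.61 s

Phase 2 (constant speed): v₀ = 7.21 m/s, a = 0 m/s².
Constant speed: t = d/v = 21/7.21 = 2.91 s

Phase 3 (accelerating): v₀ = 7.21 m/s, a = 1.4 m/s².
v² = v₀² + 2aΔx = 7.21² + 2·1.4·109 = 357 → v = 18.9 m/s
t = (v − v₀)/a = (18.9 − 7.21)/1.4 = 8.35 s
Total time = 3.61 + 2.91 + 8.35 = 14.9 s

14.87 s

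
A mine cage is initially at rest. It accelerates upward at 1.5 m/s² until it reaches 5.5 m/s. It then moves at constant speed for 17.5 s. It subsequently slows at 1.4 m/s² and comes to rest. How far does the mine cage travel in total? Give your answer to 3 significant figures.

117 m

Phase 1 (accelerating): v₀ = 0 m/s, a = 1.5 m/s².
v = v₀ + at → t = (5.5 − 0) / 1.5 = 3.67 s
v² = v₀² + 2aΔx → Δx = (5.5² − 0²)/(2·1.5) = 10.1 m

Phase 2 (constant speed): v₀ = 5.50 m/s, a = 0 m/s².
v = v₀ + at = 5.50 + (0)(17.5) = 5.50 m/s
Δx = v₀t + ½at² = 5.50·17.5 + 0.5·0·17.5² = 96.2 m

Phase 3 (decelerating): v₀ = 5.50 m/s, a = -1.4 m/s².
v = v₀ + at → t = (0 − 5.50) / -1.4 = 3.93 s
v² = v₀² + 2aΔx → Δx = (0² − 5.50²)/(2·-1.4) = 10.8 m
Total distance = 10.1 + 96.2 + 10.8 = 117 m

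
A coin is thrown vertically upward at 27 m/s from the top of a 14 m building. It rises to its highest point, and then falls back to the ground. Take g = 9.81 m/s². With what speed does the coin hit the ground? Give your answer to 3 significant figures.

Phase 1 (rising): v₀ = 27.0 m/s, a = -9.81 m/s².
v = v₀ + at → t = (0 − 27.0) / -9.81 = 2.75 s
v² = v₀² + 2aΔx → Δx = (0² − 27.0²)/(2·-9.81) = 37.2 m

Phase 2 (falling): v₀ = 0 m/s, a = -9.81 m/s².
Falls 51.2 m from rest: t = √(2·51.2/9.81) = 3.23 s; v = g·t = 31.7 m/s.
Final speed = 31.7 m/s

31.7 m/s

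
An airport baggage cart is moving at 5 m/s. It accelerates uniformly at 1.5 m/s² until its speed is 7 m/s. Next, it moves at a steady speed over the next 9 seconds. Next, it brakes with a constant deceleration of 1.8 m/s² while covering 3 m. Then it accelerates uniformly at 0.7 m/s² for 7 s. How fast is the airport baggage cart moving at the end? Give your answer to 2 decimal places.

Phase 1 (accelerating): v₀ = 5.00 m/s, a = 1.5 m/s².
v = v₀ + at → t = (7 − 5.00) / 1.5 = 1.33 s
v² = v₀² + 2aΔx → Δx = (7² − 5.00²)/(2·1.5) = 8.00 m

Phase 2 (constant speed): v₀ = 7.00 m/s, a = 0 m/s².
v = v₀ + at = 7.00 + (0)(9) = 7.00 m/s
Δx = v₀t + ½at² = 7.00·9 + 0.5·0·9² = 63.0 m

Phase 3 (decelerating): v₀ = 7.00 m/s, a = -1.8 m/s².
v² = v₀² + 2aΔx = 7.00² + 2·-1.8·3 = 38.2 → v = 6.18 m/s
t = (v − v₀)/a = (6.18 − 7.00)/-1.8 = 0.455 s

Phase 4 (accelerating): v₀ = 6.18 m/s, a = 0.7 m/s².
v = v₀ + at = 6.18 + (0.7)(7) = 11.1 m/s
Δx = v₀t + ½at² = 6.18·7 + 0.5·0.7·7² = 60.4 m
Final speed = 11.1 m/s

11.08 m/s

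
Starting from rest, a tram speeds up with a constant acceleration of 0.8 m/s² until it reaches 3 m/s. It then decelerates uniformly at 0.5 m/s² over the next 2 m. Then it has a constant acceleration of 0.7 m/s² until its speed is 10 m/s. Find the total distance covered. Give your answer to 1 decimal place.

Phase 1 (accelerating): v₀ = 0 m/s, a = 0.8 m/s².
v = v₀ + at → t = (3 − 0) / 0.8 = 3.75 s
v² = v₀² + 2aΔx → Δx = (3² − 0²)/(2·0.8) = 5.62 m

Phase 2 (decelerating): v₀ = 3.00 m/s, a = -0.5 m/s².
v² = v₀² + 2aΔx = 3.00² + 2·-0.5·2 = 7.00 → v = 2.65 m/s
t = (v − v₀)/a = (2.65 − 3.00)/-0.5 = 0.708 s

Phase 3 (accelerating): v₀ = 2.65 m/s, a = 0.7 m/s².
v = v₀ + at → t = (10 − 2.65) / 0.7 = 10.5 s
v² = v₀² + 2aΔx → Δx = (10² − 2.65²)/(2·0.7) = 66.4 m
Total distance = 5.62 + 2.00 + 66.4 = 74.1 m

74.1 m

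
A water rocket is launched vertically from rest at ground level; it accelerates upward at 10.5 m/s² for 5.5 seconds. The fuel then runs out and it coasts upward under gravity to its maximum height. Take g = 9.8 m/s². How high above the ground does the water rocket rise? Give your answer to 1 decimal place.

Phase 1 (powered ascent): v₀ = 0 m/s, a = 10.5 m/s².
v = v₀ + at = 0 + (10.5)(5.5) = 57.8 m/s
Δx = v₀t + ½at² = 0·5.5 + 0.5·10.5·5.5² = 159 m

Phase 2 (coasting upward): v₀ = 57.8 m/s, a = -9.8 m/s².
v = v₀ + at → t = (0 − 57.8) / -9.8 = 5.89 s
v² = v₀² + 2aΔx → Δx = (0² − 57.8²)/(2·-9.8) = 170 m
Maximum height = 159 + 170 = 329 m

329.0 m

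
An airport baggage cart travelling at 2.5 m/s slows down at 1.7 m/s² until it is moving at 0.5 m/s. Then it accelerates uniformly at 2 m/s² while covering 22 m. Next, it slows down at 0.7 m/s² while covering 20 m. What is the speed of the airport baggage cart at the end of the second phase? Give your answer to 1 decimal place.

9.4 m/s

Phase 1 (decelerating): v₀ = 2.50 m/s, a = -1.7 m/s².
v = v₀ + at → t = (0.5 − 2.50) / -1.7 = 1.18 s
v² = v₀² + 2aΔx → Δx = (0.5² − 2.50²)/(2·-1.7) = 1.76 m

Phase 2 (accelerating): v₀ = 0.500 m/s, a = 2 m/s².
v² = v₀² + 2aΔx = 0.500² + 2·2·22 = 88.2 → v = 9.39 m/s
t = (v − v₀)/a = (9.39 − 0.500)/2 = 4.45 s
Speed at end of phase 2 = 9.39 m/s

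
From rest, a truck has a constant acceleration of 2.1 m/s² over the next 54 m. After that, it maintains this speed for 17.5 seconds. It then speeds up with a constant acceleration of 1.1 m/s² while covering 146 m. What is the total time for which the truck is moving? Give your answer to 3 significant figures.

Phase 1 (accelerating): v₀ = 0 m/s, a = 2.1 m/s².
v² = v₀² + 2aΔx = 0² + 2·2.1·54 = 227 → v = 15.1 m/s
t = (v − v₀)/a = (15.1 − 0)/2.1 = 7.17 s

Phase 2 (constant speed): v₀ = 15.1 m/s, a = 0 m/s².
v = v₀ + at = 15.1 + (0)(17.5) = 15.1 m/s
Δx = v₀t + ½at² = 15.1·17.5 + 0.5·0·17.5² = 264 m

Phase 3 (accelerating): v₀ = 15.1 m/s, a = 1.1 m/s².
v² = v₀² + 2aΔx = 15.1² + 2·1.1·146 = 548 → v = 23.4 m/s
t = (v − v₀)/a = (23.4 − 15.1)/1.1 = 7.59 s
Total time = 7.17 + 17.5 + 7.59 = 32.3 s

32.3 s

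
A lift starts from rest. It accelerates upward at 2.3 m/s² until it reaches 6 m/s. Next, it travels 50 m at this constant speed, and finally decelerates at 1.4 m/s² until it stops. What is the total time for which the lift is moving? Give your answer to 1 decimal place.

15.2 s

Phase 1 (accelerating): v₀ = 0 m/s, a = 2.3 m/s².
v = v₀ + at → t = (6 − 0) / 2.3 = 2.61 s
v² = v₀² + 2aΔx → Δx = (6² − 0²)/(2·2.3) = 7.83 m

Phase 2 (constant speed): v₀ = 6.00 m/s, a = 0 m/s².
Constant speed: t = d/v = 50/6.00 = 8.33 s

Phase 3 (decelerating): v₀ = 6.00 m/s, a = -1.4 m/s².
v = v₀ + at → t = (0 − 6.00) / -1.4 = 4.29 s
v² = v₀² + 2aΔx → Δx = (0² − 6.00²)/(2·-1.4) = 12.9 m
Total time = 2.61 + 8.33 + 4.29 = 15.2 s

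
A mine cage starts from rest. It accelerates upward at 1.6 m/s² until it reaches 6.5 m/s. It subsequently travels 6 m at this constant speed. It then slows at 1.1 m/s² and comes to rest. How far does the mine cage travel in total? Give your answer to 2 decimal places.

38.41 m

Phase 1 (accelerating): v₀ = 0 m/s, a = 1.6 m/s².
v = v₀ + at → t = (6.5 − 0) / 1.6 = 4.06 s
v² = v₀² + 2aΔx → Δx = (6.5² − 0²)/(2·1.6) = 13.2 m

Phase 2 (constant speed): v₀ = 6.50 m/s, a = 0 m/s².
Constant speed: t = d/v = 6/6.50 = 0.923 s

Phase 3 (decelerating): v₀ = 6.50 m/s, a = -1.1 m/s².
v = v₀ + at → t = (0 − 6.50) / -1.1 = 5.91 s
v² = v₀² + 2aΔx → Δx = (0² − 6.50²)/(2·-1.1) = 19.2 m
Total distance = 13.2 + 6.00 + 19.2 = 38.4 m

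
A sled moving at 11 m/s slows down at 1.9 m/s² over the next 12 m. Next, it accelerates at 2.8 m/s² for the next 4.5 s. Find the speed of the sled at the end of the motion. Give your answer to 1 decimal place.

21.3 m/s

Phase 1 (decelerating): v₀ = 11.0 m/s, a = -1.9 m/s².
v² = v₀² + 2aΔx = 11.0² + 2·-1.9·12 = 75.4 → v = 8.68 m/s
t = (v − v₀)/a = (8.68 − 11.0)/-1.9 = 1.22 s

Phase 2 (accelerating): v₀ = 8.68 m/s, a = 2.8 m/s².
v = v₀ + at = 8.68 + (2.8)(4.5) = 21.3 m/s
Δx = v₀t + ½at² = 8.68·4.5 + 0.5·2.8·4.5² = 67.4 m
Final speed = 21.3 m/s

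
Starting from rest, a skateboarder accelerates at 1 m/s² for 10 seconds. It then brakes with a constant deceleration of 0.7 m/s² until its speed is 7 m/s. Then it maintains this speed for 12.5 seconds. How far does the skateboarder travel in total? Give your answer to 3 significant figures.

Phase 1 (accelerating): v₀ = 0 m/s, a = 1 m/s².
v = v₀ + at = 0 + (1)(10) = 10.0 m/s
Δx = v₀t + ½at² = 0·10 + 0.5·1·10² = 50.0 m

Phase 2 (decelerating): v₀ = 10.0 m/s, a = -0.7 m/s².
v = v₀ + at → t = (7 − 10.0) / -0.7 = 4.29 s
v² = v₀² + 2aΔx → Δx = (7² − 10.0²)/(2·-0.7) = 36.4 m

Phase 3 (constant speed): v₀ = 7.00 m/s, a = 0 m/s².
v = v₀ + at = 7.00 + (0)(12.5) = 7.00 m/s
Δx = v₀t + ½at² = 7.00·12.5 + 0.5·0·12.5² = 87.5 m
Total distance = 50.0 + 36.4 + 87.5 = 174 m

174 m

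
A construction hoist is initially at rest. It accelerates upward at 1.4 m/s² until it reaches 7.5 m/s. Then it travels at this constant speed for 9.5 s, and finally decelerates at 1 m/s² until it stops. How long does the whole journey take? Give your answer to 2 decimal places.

22.36 s

Phase 1 (accelerating): v₀ = 0 m/s, a = 1.4 m/s².
v = v₀ + at → t = (7.5 − 0) / 1.4 = 5.36 s
v² = v₀² + 2aΔx → Δx = (7.5² − 0²)/(2·1.4) = 20.1 m

Phase 2 (constant speed): v₀ = 7.50 m/s, a = 0 m/s².
v = v₀ + at = 7.50 + (0)(9.5) = 7.50 m/s
Δx = v₀t + ½at² = 7.50·9.5 + 0.5·0·9.5² = 71.2 m

Phase 3 (decelerating): v₀ = 7.50 m/s, a = -1 m/s².
v = v₀ + at → t = (0 − 7.50) / -1 = 7.50 s
v² = v₀² + 2aΔx → Δx = (0² − 7.50²)/(2·-1) = 28.1 m
Total time = 5.36 + 9.50 + 7.50 = 22.4 s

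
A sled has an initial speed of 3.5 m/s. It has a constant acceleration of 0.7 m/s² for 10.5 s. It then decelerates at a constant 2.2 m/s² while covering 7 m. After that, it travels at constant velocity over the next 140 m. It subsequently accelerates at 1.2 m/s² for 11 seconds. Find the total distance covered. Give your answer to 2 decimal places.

Phase 1 (accelerating): v₀ = 3.50 m/s, a = 0.7 m/s².
v = v₀ + at = 3.50 + (0.7)(10.5) = 10.8 m/s
Δx = v₀t + ½at² = 3.50·10.5 + 0.5·0.7·10.5² = 75.3 m

Phase 2 (decelerating): v₀ = 10.8 m/s, a = -2.2 m/s².
v² = v₀² + 2aΔx = 10.8² + 2·-2.2·7 = 86.9 → v = 9.32 m/s
t = (v − v₀)/a = (9.32 − 10.8)/-2.2 = 0.694 s

Phase 3 (constant speed): v₀ = 9.32 m/s, a = 0 m/s².
Constant speed: t = d/v = 140/9.32 = 15.0 s

Phase 4 (accelerating): v₀ = 9.32 m/s, a = 1.2 m/s².
v = v₀ + at = 9.32 + (1.2)(11) = 22.5 m/s
Δx = v₀t + ½at² = 9.32·11 + 0.5·1.2·11² = 175 m
Total distance = 75.3 + 7.00 + 140 + 175 = 397 m

397.49 m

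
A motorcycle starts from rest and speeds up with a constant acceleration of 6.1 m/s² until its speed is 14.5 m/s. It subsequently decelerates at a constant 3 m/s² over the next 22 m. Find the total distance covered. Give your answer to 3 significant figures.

39.2 m

Phase 1 (accelerating): v₀ = 0 m/s, a = 6.1 m/s².
v = v₀ + at → t = (14.5 − 0) / 6.1 = 2.38 s
v² = v₀² + 2aΔx → Δx = (14.5² − 0²)/(2·6.1) = 17.2 m

Phase 2 (decelerating): v₀ = 14.5 m/s, a = -3 m/s².
v² = v₀² + 2aΔx = 14.5² + 2·-3·22 = 78.2 → v = 8.85 m/s
t = (v − v₀)/a = (8.85 − 14.5)/-3 = 1.88 s
Total distance = 17.2 + 22.0 = 39.2 m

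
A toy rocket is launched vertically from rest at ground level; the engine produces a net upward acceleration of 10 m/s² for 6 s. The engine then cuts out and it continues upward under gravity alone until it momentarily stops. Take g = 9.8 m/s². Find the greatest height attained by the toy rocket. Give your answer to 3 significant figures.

Phase 1 (powered ascent): v₀ = 0 m/s, a = 10 m/s².
v = v₀ + at = 0 + (10)(6) = 60.0 m/s
Δx = v₀t + ½at² = 0·6 + 0.5·10·6² = 180 m

Phase 2 (coasting upward): v₀ = 60.0 m/s, a = -9.8 m/s².
v = v₀ + at → t = (0 − 60.0) / -9.8 = 6.12 s
v² = v₀² + 2aΔx → Δx = (0² − 60.0²)/(2·-9.8) = 184 m
Maximum height = 180 + 184 = 364 m

364 m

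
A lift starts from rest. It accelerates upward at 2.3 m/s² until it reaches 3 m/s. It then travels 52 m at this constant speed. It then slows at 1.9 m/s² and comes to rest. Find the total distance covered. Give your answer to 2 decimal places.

Phase 1 (accelerating): v₀ = 0 m/s, a = 2.3 m/s².
v = v₀ + at → t = (3 − 0) / 2.3 = 1.30 s
v² = v₀² + 2aΔx → Δx = (3² − 0²)/(2·2.3) = 1.96 m

Phase 2 (constant speed): v₀ = 3.00 m/s, a = 0 m/s².
Constant speed: t = d/v = 52/3.00 = 17.3 s

Phase 3 (decelerating): v₀ = 3.00 m/s, a = -1.9 m/s².
v = v₀ + at → t = (0 − 3.00) / -1.9 = 1.58 s
v² = v₀² + 2aΔx → Δx = (0² − 3.00²)/(2·-1.9) = 2.37 m
Total distance = 1.96 + 52.0 + 2.37 = 56.3 m

56.32 m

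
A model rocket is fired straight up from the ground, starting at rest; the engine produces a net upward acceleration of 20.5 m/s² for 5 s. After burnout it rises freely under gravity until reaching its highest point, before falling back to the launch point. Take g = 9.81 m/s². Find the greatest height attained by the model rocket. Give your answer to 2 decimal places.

791.74 m

Phase 1 (powered ascent): v₀ = 0 m/s, a = 20.5 m/s².
v = v₀ + at = 0 + (20.5)(5) = 102 m/s
Δx = v₀t + ½at² = 0·5 + 0.5·20.5·5² = 256 m

Phase 2 (coasting upward): v₀ = 102 m/s, a = -9.81 m/s².
v = v₀ + at → t = (0 − 102) / -9.81 = 10.4 s
v² = v₀² + 2aΔx → Δx = (0² − 102²)/(2·-9.81) = 535 m
Maximum height = 256 + 535 = 792 m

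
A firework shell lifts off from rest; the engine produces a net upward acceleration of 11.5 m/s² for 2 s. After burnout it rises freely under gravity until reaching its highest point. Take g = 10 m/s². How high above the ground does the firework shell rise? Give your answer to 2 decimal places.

49.45 m

Phase 1 (powered ascent): v₀ = 0 m/s, a = 11.5 m/s².
v = v₀ + at = 0 + (11.5)(2) = 23.0 m/s
Δx = v₀t + ½at² = 0·2 + 0.5·11.5·2² = 23.0 m

Phase 2 (coasting upward): v₀ = 23.0 m/s, a = -10 m/s².
v = v₀ + at → t = (0 − 23.0) / -10 = 2.30 s
v² = v₀² + 2aΔx → Δx = (0² − 23.0²)/(2·-10) = 26.4 m
Maximum height = 23.0 + 26.4 = 49.5 m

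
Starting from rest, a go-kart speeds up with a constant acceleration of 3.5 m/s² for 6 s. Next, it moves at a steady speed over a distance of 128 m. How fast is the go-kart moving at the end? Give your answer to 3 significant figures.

Phase 1 (accelerating): v₀ = 0 m/s, a = 3.5 m/s².
v = v₀ + at = 0 + (3.5)(6) = 21.0 m/s
Δx = v₀t + ½at² = 0·6 + 0.5·3.5·6² = 63.0 m

Phase 2 (constant speed): v₀ = 21.0 m/s, a = 0 m/s².
Constant speed: t = d/v = 128/21.0 = 6.10 s
Final speed = 21.0 m/s

21.0 m/s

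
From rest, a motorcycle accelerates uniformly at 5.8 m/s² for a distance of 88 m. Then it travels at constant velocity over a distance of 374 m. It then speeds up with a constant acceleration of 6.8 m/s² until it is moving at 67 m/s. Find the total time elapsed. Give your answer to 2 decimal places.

Phase 1 (accelerating): v₀ = 0 m/s, a = 5.8 m/s².
v² = v₀² + 2aΔx = 0² + 2·5.8·88 = 1020 → v = 31.9 m/s
t = (v − v₀)/a = (31.9 − 0)/5.8 = 5.51 s

Phase 2 (constant speed): v₀ = 31.9 m/s, a = 0 m/s².
Constant speed: t = d/v = 374/31.9 = 11.7 s

Phase 3 (accelerating): v₀ = 31.9 m/s, a = 6.8 m/s².
v = v₀ + at → t = (67 − 31.9) / 6.8 = 5.15 s
v² = v₀² + 2aΔx → Δx = (67² − 31.9²)/(2·6.8) = 255 m
Total time = 5.51 + 11.7 + 5.15 = 22.4 s

22.37 s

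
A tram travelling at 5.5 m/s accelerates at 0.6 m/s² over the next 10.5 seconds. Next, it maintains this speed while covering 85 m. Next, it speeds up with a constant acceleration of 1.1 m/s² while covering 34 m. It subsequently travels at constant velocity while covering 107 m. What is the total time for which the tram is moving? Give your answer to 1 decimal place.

Phase 1 (accelerating): v₀ = 5.50 m/s, a = 0.6 m/s².
v = v₀ + at = 5.50 + (0.6)(10.5) = 11.8 m/s
Δx = v₀t + ½at² = 5.50·10.5 + 0.5·0.6·10.5² = 90.8 m

Phase 2 (constant speed): v₀ = 11.8 m/s, a = 0 m/s².
Constant speed: t = d/v = 85/11.8 = 7.20 s

Phase 3 (accelerating): v₀ = 11.8 m/s, a = 1.1 m/s².
v² = v₀² + 2aΔx = 11.8² + 2·1.1·34 = 214 → v = 14.6 m/s
t = (v − v₀)/a = (14.6 − 11.8)/1.1 = 2.57 s

Phase 4 (constant speed): v₀ = 14.6 m/s, a = 0 m/s².
Constant speed: t = d/v = 107/14.6 = 7.31 s
Total time = 10.5 + 7.20 + 2.57 + 7.31 = 27.6 s

27.6 s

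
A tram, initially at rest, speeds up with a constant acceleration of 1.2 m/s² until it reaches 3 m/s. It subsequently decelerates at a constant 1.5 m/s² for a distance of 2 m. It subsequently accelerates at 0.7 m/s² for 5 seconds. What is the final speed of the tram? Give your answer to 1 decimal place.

Phase 1 (accelerating): v₀ = 0 m/s, a = 1.2 m/s².
v = v₀ + at → t = (3 − 0) / 1.2 = 2.50 s
v² = v₀² + 2aΔx → Δx = (3² − 0²)/(2·1.2) = 3.75 m

Phase 2 (decelerating): v₀ = 3.00 m/s, a = -1.5 m/s².
v² = v₀² + 2aΔx = 3.00² + 2·-1.5·2 = 3.00 → v = 1.73 m/s
t = (v − v₀)/a = (1.73 − 3.00)/-1.5 = 0.845 s

Phase 3 (accelerating): v₀ = 1.73 m/s, a = 0.7 m/s².
v = v₀ + at = 1.73 + (0.7)(5) = 5.23 m/s
Δx = v₀t + ½at² = 1.73·5 + 0.5·0.7·5² = 17.4 m
Final speed = 5.23 m/s

5.2 m/s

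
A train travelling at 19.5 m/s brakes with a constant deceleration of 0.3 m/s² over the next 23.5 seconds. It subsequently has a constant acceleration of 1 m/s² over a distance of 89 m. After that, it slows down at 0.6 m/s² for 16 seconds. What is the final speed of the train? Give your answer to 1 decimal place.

Phase 1 (decelerating): v₀ = 19.5 m/s, a = -0.3 m/s².
v = v₀ + at = 19.5 + (-0.3)(23.5) = 12.4 m/s
Δx = v₀t + ½at² = 19.5·23.5 + 0.5·-0.3·23.5² = 375 m

Phase 2 (accelerating): v₀ = 12.4 m/s, a = 1 m/s².
v² = v₀² + 2aΔx = 12.4² + 2·1·89 = 333 → v = 18.2 m/s
t = (v − v₀)/a = (18.2 − 12.4)/1 = 5.80 s

Phase 3 (decelerating): v₀ = 18.2 m/s, a = -0.6 m/s².
v = v₀ + at = 18.2 + (-0.6)(16) = 8.65 m/s
Δx = v₀t + ½at² = 18.2·16 + 0.5·-0.6·16² = 215 m
Final speed = 8.65 m/s

8.6 m/s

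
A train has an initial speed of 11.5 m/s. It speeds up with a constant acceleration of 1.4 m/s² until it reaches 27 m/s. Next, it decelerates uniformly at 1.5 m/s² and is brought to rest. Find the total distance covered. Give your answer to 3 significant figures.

456 m

Phase 1 (accelerating): v₀ = 11.5 m/s, a = 1.4 m/s².
v = v₀ + at → t = (27 − 11.5) / 1.4 = 11.1 s
v² = v₀² + 2aΔx → Δx = (27² − 11.5²)/(2·1.4) = 213 m

Phase 2 (decelerating): v₀ = 27.0 m/s, a = -1.5 m/s².
v = v₀ + at → t = (0 − 27.0) / -1.5 = 18.0 s
v² = v₀² + 2aΔx → Δx = (0² − 27.0²)/(2·-1.5) = 243 m
Total distance = 213 + 243 = 456 m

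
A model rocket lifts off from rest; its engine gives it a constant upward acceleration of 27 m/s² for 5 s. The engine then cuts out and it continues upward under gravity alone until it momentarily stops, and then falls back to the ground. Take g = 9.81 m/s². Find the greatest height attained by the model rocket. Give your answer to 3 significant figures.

1270 m

Phase 1 (powered ascent): v₀ = 0 m/s, a = 27 m/s².
v = v₀ + at = 0 + (27)(5) = 135 m/s
Δx = v₀t + ½at² = 0·5 + 0.5·27·5² = 338 m

Phase 2 (coasting upward): v₀ = 135 m/s, a = -9.81 m/s².
v = v₀ + at → t = (0 − 135) / -9.81 = 13.8 s
v² = v₀² + 2aΔx → Δx = (0² − 135²)/(2·-9.81) = 929 m
Maximum height = 338 + 929 = 1270 m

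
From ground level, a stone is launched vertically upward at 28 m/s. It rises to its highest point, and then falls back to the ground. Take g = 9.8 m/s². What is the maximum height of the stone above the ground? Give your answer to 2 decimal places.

Phase 1 (rising): v₀ = 28.0 m/s, a = -9.8 m/s².
v = v₀ + at → t = (0 − 28.0) / -9.8 = 2.86 s
v² = v₀² + 2aΔx → Δx = (0² − 28.0²)/(2·-9.8) = 40.0 m
Maximum height = 40.0 m

40.00 m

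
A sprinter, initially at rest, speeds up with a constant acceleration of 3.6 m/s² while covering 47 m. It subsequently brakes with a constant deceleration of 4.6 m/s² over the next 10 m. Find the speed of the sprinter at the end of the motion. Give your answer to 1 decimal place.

15.7 m/s

Phase 1 (accelerating): v₀ = 0 m/s, a = 3.6 m/s².
v² = v₀² + 2aΔx = 0² + 2·3.6·47 = 338 → v = 18.4 m/s
t = (v − v₀)/a = (18.4 − 0)/3.6 = 5.11 s

Phase 2 (decelerating): v₀ = 18.4 m/s, a = -4.6 m/s².
v² = v₀² + 2aΔx = 18.4² + 2·-4.6·10 = 246 → v = 15.7 m/s
t = (v − v₀)/a = (15.7 − 18.4)/-4.6 = 0.587 s
Final speed = 15.7 m/s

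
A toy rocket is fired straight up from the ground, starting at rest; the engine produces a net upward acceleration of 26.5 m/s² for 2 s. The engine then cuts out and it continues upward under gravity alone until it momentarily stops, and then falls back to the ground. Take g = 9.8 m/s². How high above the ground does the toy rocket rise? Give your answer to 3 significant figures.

Phase 1 (powered ascent): v₀ = 0 m/s, a = 26.5 m/s².
v = v₀ + at = 0 + (26.5)(2) = 53.0 m/s
Δx = v₀t + ½at² = 0·2 + 0.5·26.5·2² = 53.0 m

Phase 2 (coasting upward): v₀ = 53.0 m/s, a = -9.8 m/s².
v = v₀ + at → t = (0 − 53.0) / -9.8 = 5.41 s
v² = v₀² + 2aΔx → Δx = (0² − 53.0²)/(2·-9.8) = 143 m
Maximum height = 53.0 + 143 = 196 m

196 m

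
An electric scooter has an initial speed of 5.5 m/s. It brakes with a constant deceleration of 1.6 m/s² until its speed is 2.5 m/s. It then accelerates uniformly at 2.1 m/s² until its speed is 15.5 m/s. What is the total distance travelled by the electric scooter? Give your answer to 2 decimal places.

63.21 m

Phase 1 (decelerating): v₀ = 5.50 m/s, a = -1.6 m/s².
v = v₀ + at → t = (2.5 − 5.50) / -1.6 = 1.88 s
v² = v₀² + 2aΔx → Δx = (2.5² − 5.50²)/(2·-1.6) = 7.50 m

Phase 2 (accelerating): v₀ = 2.50 m/s, a = 2.1 m/s².
v = v₀ + at → t = (15.5 − 2.50) / 2.1 = 6.19 s
v² = v₀² + 2aΔx → Δx = (15.5² − 2.50²)/(2·2.1) = 55.7 m
Total distance = 7.50 + 55.7 = 63.2 m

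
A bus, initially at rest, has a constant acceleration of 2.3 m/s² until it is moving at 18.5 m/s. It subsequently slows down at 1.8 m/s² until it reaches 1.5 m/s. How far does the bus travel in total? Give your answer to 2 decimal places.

168.85 m

Phase 1 (accelerating): v₀ = 0 m/s, a = 2.3 m/s².
v = v₀ + at → t = (18.5 − 0) / 2.3 = 8.04 s
v² = v₀² + 2aΔx → Δx = (18.5² − 0²)/(2·2.3) = 74.4 m

Phase 2 (decelerating): v₀ = 18.5 m/s, a = -1.8 m/s².
v = v₀ + at → t = (1.5 − 18.5) / -1.8 = 9.44 s
v² = v₀² + 2aΔx → Δx = (1.5² − 18.5²)/(2·-1.8) = 94.4 m
Total distance = 74.4 + 94.4 = 169 m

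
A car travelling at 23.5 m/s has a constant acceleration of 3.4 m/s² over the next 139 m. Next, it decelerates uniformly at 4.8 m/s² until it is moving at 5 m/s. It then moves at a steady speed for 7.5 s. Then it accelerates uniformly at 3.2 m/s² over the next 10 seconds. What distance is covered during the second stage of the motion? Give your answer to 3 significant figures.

153 m

Phase 1 (accelerating): v₀ = 23.5 m/s, a = 3.4 m/s².
v² = v₀² + 2aΔx = 23.5² + 2·3.4·139 = 1500 → v = 38.7 m/s
t = (v − v₀)/a = (38.7 − 23.5)/3.4 = 4.47 s

Phase 2 (decelerating): v₀ = 38.7 m/s, a = -4.8 m/s².
v = v₀ + at → t = (5 − 38.7) / -4.8 = 7.02 s
v² = v₀² + 2aΔx → Δx = (5² − 38.7²)/(2·-4.8) = 153 m
Distance in phase 2 = 153 m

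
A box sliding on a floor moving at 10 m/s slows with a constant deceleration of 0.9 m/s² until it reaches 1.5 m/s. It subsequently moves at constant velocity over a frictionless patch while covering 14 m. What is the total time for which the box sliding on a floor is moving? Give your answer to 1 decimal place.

Phase 1 (decelerating): v₀ = 10.0 m/s, a = -0.9 m/s².
v = v₀ + at → t = (1.5 − 10.0) / -0.9 = 9.44 s
v² = v₀² + 2aΔx → Δx = (1.5² − 10.0²)/(2·-0.9) = 54.3 m

Phase 2 (constant speed): v₀ = 1.50 m/s, a = 0 m/s².
Constant speed: t = d/v = 14/1.50 = 9.33 s
Total time = 9.44 + 9.33 = 18.8 s

18.8 s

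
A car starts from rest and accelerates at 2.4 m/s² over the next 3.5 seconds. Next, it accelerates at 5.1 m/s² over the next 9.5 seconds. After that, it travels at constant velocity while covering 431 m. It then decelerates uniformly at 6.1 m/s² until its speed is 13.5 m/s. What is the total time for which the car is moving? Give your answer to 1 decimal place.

Phase 1 (accelerating): v₀ = 0 m/s, a = 2.4 m/s².
v = v₀ + at = 0 + (2.4)(3.5) = 8.40 m/s
Δx = v₀t + ½at² = 0·3.5 + 0.5·2.4·3.5² = 14.7 m

Phase 2 (accelerating): v₀ = 8.40 m/s, a = 5.1 m/s².
v = v₀ + at = 8.40 + (5.1)(9.5) = 56.8 m/s
Δx = v₀t + ½at² = 8.40·9.5 + 0.5·5.1·9.5² = 310 m

Phase 3 (constant speed): v₀ = 56.8 m/s, a = 0 m/s².
Constant speed: t = d/v = 431/56.8 = 7.58 s

Phase 4 (decelerating): v₀ = 56.8 m/s, a = -6.1 m/s².
v = v₀ + at → t = (13.5 − 56.8) / -6.1 = 7.11 s
v² = v₀² + 2aΔx → Δx = (13.5² − 56.8²)/(2·-6.1) = 250 m
Total time = 3.50 + 9.50 + 7.58 + 7.11 = 27.7 s

27.7 s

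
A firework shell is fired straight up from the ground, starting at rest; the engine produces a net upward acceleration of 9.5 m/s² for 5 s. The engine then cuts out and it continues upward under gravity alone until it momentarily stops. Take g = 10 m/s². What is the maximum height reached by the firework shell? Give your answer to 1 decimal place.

231.6 m

Phase 1 (powered ascent): v₀ = 0 m/s, a = 9.5 m/s².
v = v₀ + at = 0 + (9.5)(5) = 47.5 m/s
Δx = v₀t + ½at² = 0·5 + 0.5·9.5·5² = 119 m

Phase 2 (coasting upward): v₀ = 47.5 m/s, a = -10 m/s².
v = v₀ + at → t = (0 − 47.5) / -10 = 4.75 s
v² = v₀² + 2aΔx → Δx = (0² − 47.5²)/(2·-10) = 113 m
Maximum height = 119 + 113 = 232 m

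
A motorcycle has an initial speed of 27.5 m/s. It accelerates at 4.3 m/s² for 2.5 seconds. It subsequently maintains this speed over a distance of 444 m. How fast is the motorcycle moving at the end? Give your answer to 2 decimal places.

Phase 1 (accelerating): v₀ = 27.5 m/s, a = 4.3 m/s².
v = v₀ + at = 27.5 + (4.3)(2.5) = 38.2 m/s
Δx = v₀t + ½at² = 27.5·2.5 + 0.5·4.3·2.5² = 82.2 m

Phase 2 (constant speed): v₀ = 38.2 m/s, a = 0 m/s².
Constant speed: t = d/v = 444/38.2 = 11.6 s
Final speed = 38.2 m/s

38.25 m/s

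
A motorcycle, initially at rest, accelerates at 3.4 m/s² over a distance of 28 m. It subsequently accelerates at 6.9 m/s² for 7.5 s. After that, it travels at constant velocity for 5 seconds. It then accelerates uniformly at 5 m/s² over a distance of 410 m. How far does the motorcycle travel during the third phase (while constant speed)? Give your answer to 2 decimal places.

Phase 1 (accelerating): v₀ = 0 m/s, a = 3.4 m/s².
v² = v₀² + 2aΔx = 0² + 2·3.4·28 = 190 → v = 13.8 m/s
t = (v − v₀)/a = (13.8 − 0)/3.4 = 4.06 s

Phase 2 (accelerating): v₀ = 13.8 m/s, a = 6.9 m/s².
v = v₀ + at = 13.8 + (6.9)(7.5) = 65.5 m/s
Δx = v₀t + ½at² = 13.8·7.5 + 0.5·6.9·7.5² = 298 m

Phase 3 (constant speed): v₀ = 65.5 m/s, a = 0 m/s².
v = v₀ + at = 65.5 + (0)(5) = 65.5 m/s
Δx = v₀t + ½at² = 65.5·5 + 0.5·0·5² = 328 m
Distance in phase 3 = 328 m

327.74 m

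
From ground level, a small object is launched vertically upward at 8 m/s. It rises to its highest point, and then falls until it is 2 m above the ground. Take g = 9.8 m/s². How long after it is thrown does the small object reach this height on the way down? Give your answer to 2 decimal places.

1.32 s

Phase 1 (rising): v₀ = 8.00 m/s, a = -9.8 m/s².
v = v₀ + at → t = (0 − 8.00) / -9.8 = 0.816 s
v² = v₀² + 2aΔx → Δx = (0² − 8.00²)/(2·-9.8) = 3.27 m

Phase 2 (falling): v₀ = 0 m/s, a = -9.8 m/s².
Falls 1.27 m from rest: t = √(2·1.27/9.8) = 0.508 s; v = g·t = 4.98 m/s.
Total time = 0.816 + 0.508 = 1.32 s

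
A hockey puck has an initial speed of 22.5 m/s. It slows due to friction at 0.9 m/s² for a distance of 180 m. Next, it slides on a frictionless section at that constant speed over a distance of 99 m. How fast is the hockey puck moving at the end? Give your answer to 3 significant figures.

13.5 m/s

Phase 1 (decelerating): v₀ = 22.5 m/s, a = -0.9 m/s².
v² = v₀² + 2aΔx = 22.5² + 2·-0.9·180 = 182 → v = 13.5 m/s
t = (v − v₀)/a = (13.5 − 22.5)/-0.9 = 10.0 s

Phase 2 (constant speed): v₀ = 13.5 m/s, a = 0 m/s².
Constant speed: t = d/v = 99/13.5 = 7.33 s
Final speed = 13.5 m/s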